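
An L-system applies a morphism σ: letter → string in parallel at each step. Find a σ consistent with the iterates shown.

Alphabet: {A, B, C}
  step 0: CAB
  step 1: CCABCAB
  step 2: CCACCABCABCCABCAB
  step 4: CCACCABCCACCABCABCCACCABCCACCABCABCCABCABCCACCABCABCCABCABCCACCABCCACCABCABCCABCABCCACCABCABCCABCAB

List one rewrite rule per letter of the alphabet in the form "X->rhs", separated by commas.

A->B, B->CAB, C->CCA

  step 1 ⇒ step 2: CCABCAB ⇒ CCA·CCA·B·CAB·CCA·B·CAB
    A ↦ B
    B ↦ CAB
    C ↦ CCA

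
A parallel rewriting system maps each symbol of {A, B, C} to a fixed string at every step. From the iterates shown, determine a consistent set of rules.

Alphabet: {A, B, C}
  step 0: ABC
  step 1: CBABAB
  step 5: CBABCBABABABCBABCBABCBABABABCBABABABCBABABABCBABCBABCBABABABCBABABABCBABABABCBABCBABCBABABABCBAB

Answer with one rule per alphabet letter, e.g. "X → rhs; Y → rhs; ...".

A->CB, B->AB, C->AB

  step 0 ⇒ step 1: ABC ⇒ CB·AB·AB
    A ↦ CB
    B ↦ AB
    C ↦ AB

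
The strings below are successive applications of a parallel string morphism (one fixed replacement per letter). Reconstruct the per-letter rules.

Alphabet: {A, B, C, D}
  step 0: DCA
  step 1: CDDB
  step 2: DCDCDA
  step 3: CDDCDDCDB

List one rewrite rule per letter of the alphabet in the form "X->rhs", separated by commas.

  step 2 ⇒ step 3: DCDCDA ⇒ CD·D·CD·D·CD·B
    A ↦ B
    C ↦ D
    D ↦ CD
  step 1 ⇒ step 2: CDDB ⇒ D·CD·CD·A
    B ↦ A

A->B, B->A, C->D, D->CD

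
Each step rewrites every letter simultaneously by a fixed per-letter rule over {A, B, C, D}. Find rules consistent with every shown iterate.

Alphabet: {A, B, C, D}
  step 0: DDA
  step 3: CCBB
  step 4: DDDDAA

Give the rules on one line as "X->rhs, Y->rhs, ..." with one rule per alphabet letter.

  step 3 ⇒ step 4: CCBB ⇒ DD·DD·A·A
    B ↦ A
    C ↦ DD
    A ↦ C  (constrained at step 0)
    D ↦ B  (constrained at step 0)

A->C, B->A, C->DD, D->B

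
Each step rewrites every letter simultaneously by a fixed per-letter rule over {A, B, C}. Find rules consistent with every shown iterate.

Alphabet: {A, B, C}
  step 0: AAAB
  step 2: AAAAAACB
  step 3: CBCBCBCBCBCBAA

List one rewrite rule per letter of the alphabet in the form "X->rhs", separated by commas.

A->CB, B->A, C->A

  step 2 ⇒ step 3: AAAAAACB ⇒ CB·CB·CB·CB·CB·CB·A·A
    A ↦ CB
    B ↦ A
    C ↦ A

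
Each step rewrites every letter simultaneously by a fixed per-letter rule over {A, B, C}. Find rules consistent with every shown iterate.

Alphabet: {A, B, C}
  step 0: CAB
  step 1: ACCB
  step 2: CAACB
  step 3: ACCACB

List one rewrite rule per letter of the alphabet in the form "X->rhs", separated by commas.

  step 2 ⇒ step 3: CAACB ⇒ A·C·C·A·CB
    A ↦ C
    B ↦ CB
    C ↦ A

A->C, B->CB, C->A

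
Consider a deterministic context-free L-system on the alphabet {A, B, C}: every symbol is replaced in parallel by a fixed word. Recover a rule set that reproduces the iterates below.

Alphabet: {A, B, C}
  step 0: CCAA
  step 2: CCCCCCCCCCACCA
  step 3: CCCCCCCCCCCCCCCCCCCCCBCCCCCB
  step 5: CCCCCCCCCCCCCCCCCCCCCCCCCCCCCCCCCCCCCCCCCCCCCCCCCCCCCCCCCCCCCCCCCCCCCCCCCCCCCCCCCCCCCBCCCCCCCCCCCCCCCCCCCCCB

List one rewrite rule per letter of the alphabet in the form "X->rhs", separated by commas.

  step 2 ⇒ step 3: CCCCCCCCCCACCA ⇒ CC·CC·CC·CC·CC·CC·CC·CC·CC·CC·CB·CC·CC·CB
    A ↦ CB
    C ↦ CC
    B ↦ A  (constrained at step 3)

A->CB, B->A, C->CC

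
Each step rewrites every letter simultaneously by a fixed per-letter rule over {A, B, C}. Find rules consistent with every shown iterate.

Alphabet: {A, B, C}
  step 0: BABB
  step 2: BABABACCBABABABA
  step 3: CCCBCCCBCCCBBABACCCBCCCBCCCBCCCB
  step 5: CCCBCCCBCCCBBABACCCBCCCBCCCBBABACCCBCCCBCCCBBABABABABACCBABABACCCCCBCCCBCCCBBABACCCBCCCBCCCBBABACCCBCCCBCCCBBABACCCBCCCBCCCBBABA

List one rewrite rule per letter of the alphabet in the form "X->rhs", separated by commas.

  step 2 ⇒ step 3: BABABACCBABABABA ⇒ CC·CB·CC·CB·CC·CB·BA·BA·CC·CB·CC·CB·CC·CB·CC·CB
    A ↦ CB
    B ↦ CC
    C ↦ BA

A->CB, B->CC, C->BA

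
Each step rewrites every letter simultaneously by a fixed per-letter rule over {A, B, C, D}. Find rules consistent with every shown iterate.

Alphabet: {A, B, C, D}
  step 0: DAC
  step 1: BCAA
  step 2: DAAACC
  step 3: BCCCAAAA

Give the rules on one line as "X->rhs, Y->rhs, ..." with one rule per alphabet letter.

A->C, B->DA, C->AA, D->B

  step 2 ⇒ step 3: DAAACC ⇒ B·C·C·C·AA·AA
    A ↦ C
    C ↦ AA
    D ↦ B
  step 1 ⇒ step 2: BCAA ⇒ DA·AA·C·C
    B ↦ DA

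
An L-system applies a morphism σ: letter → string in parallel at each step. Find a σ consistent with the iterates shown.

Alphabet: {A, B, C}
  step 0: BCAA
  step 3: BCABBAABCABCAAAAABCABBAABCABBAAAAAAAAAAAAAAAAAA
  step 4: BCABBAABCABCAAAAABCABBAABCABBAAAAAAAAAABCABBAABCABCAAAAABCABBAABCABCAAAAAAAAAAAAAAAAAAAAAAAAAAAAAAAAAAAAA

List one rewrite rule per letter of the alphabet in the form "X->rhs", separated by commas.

  step 3 ⇒ step 4: BCABBAABCABCAAAAABCABBAABCABBAAAAAAAAAAAAAAAAAA ⇒ BCA·BB·AA·BCA·BCA·AA·AA·BCA·BB·AA·BCA·BB·AA·AA·AA·AA·AA·BCA·BB·AA·BCA·BCA·AA·AA·BCA·BB·AA·BCA·BCA·AA·AA·AA·AA·AA·AA·AA·AA·AA·AA·AA·AA·AA·AA·AA·AA·AA·AA
    A ↦ AA
    B ↦ BCA
    C ↦ BB

A->AA, B->BCA, C->BB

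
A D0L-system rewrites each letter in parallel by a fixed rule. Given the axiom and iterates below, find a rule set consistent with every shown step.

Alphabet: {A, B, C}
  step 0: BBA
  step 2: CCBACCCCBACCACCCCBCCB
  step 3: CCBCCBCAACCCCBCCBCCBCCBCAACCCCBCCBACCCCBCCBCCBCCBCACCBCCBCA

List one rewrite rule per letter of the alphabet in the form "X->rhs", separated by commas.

A->ACC, B->CA, C->CCB

  step 2 ⇒ step 3: CCBACCCCBACCACCCCBCCB ⇒ CCB·CCB·CA·ACC·CCB·CCB·CCB·CCB·CA·ACC·CCB·CCB·ACC·CCB·CCB·CCB·CCB·CA·CCB·CCB·CA
    A ↦ ACC
    B ↦ CA
    C ↦ CCB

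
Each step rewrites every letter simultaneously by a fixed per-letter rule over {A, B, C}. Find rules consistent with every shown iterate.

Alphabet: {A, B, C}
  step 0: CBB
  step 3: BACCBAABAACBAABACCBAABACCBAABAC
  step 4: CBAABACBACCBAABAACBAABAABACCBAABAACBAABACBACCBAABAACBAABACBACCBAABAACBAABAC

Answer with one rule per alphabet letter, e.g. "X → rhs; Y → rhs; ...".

  step 3 ⇒ step 4: BACCBAABAACBAABACCBAABACCBAABAC ⇒ C·BAA·BAC·BAC·C·BAA·BAA·C·BAA·BAA·BAC·C·BAA·BAA·C·BAA·BAC·BAC·C·BAA·BAA·C·BAA·BAC·BAC·C·BAA·BAA·C·BAA·BAC
    A ↦ BAA
    B ↦ C
    C ↦ BAC

A->BAA, B->C, C->BAC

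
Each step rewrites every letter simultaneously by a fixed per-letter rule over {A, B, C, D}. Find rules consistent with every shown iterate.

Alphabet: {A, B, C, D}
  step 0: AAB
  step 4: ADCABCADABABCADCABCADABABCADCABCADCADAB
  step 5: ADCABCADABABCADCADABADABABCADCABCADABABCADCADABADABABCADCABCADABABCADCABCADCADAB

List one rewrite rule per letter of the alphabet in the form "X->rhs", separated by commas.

  step 4 ⇒ step 5: ADCABCADABABCADCABCADABABCADCABCADCADAB ⇒ AD·C·ABC·AD·AB·ABC·AD·C·AD·AB·AD·AB·ABC·AD·C·ABC·AD·AB·ABC·AD·C·AD·AB·AD·AB·ABC·AD·C·ABC·AD·AB·ABC·AD·C·ABC·AD·C·AD·AB
    A ↦ AD
    B ↦ AB
    C ↦ ABC
    D ↦ C

A->AD, B->AB, C->ABC, D->C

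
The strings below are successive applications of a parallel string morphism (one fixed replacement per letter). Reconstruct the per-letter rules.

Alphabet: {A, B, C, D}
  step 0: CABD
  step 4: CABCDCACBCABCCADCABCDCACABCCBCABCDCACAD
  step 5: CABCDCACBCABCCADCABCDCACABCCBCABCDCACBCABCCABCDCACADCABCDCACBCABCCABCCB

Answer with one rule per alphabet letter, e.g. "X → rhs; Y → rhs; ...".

A->BC, B->D, C->CA, D->CB

  step 4 ⇒ step 5: CABCDCACBCABCCADCABCDCACABCCBCABCDCACAD ⇒ CA·BC·D·CA·CB·CA·BC·CA·D·CA·BC·D·CA·CA·BC·CB·CA·BC·D·CA·CB·CA·BC·CA·BC·D·CA·CA·D·CA·BC·D·CA·CB·CA·BC·CA·BC·CB
    A ↦ BC
    B ↦ D
    C ↦ CA
    D ↦ CB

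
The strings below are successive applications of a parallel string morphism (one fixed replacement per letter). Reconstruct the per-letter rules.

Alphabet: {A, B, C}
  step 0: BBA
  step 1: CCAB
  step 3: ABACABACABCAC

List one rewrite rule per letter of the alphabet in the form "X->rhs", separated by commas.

  step 0 ⇒ step 1: BBA ⇒ C·C·AB
    A ↦ AB
    B ↦ C
    C ↦ AC  (constrained at step 1)

A->AB, B->C, C->AC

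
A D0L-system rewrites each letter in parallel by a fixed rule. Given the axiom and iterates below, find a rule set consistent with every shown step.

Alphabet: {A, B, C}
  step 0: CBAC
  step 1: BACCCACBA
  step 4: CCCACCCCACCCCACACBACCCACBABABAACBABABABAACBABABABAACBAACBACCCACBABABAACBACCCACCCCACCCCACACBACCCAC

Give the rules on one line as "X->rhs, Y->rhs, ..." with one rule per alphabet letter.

A->AC, B->CCC, C->BA

  step 0 ⇒ step 1: CBAC ⇒ BA·CCC·AC·BA
    A ↦ AC
    B ↦ CCC
    C ↦ BA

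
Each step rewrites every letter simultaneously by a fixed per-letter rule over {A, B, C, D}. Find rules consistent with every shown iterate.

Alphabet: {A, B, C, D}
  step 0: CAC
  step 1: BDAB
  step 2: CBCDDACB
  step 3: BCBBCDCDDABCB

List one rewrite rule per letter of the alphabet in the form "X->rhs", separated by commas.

  step 2 ⇒ step 3: CBCDDACB ⇒ B·CB·B·CD·CD·DA·B·CB
    A ↦ DA
    B ↦ CB
    C ↦ B
    D ↦ CD

A->DA, B->CB, C->B, D->CD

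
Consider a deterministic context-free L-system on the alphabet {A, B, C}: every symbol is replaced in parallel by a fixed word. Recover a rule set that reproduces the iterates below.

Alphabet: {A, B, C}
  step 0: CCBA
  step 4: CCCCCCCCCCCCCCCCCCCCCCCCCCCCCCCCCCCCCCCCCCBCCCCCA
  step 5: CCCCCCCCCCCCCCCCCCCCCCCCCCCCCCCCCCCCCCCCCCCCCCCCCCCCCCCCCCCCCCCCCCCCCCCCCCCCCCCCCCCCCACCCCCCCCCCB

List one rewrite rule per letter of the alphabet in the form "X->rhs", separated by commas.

A->B, B->CA, C->CC

  step 4 ⇒ step 5: CCCCCCCCCCCCCCCCCCCCCCCCCCCCCCCCCCCCCCCCCCBCCCCCA ⇒ CC·CC·CC·CC·CC·CC·CC·CC·CC·CC·CC·CC·CC·CC·CC·CC·CC·CC·CC·CC·CC·CC·CC·CC·CC·CC·CC·CC·CC·CC·CC·CC·CC·CC·CC·CC·CC·CC·CC·CC·CC·CC·CA·CC·CC·CC·CC·CC·B
    A ↦ B
    B ↦ CA
    C ↦ CC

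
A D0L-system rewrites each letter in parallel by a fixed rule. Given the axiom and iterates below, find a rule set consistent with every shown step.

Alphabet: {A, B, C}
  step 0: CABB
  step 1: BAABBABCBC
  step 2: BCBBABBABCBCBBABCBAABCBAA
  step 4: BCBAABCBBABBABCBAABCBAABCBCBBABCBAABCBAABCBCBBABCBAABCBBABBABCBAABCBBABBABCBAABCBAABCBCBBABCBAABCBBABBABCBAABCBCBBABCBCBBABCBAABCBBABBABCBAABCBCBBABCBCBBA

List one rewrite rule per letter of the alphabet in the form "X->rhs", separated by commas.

  step 1 ⇒ step 2: BAABBABCBC ⇒ BC·BBA·BBA·BC·BC·BBA·BC·BAA·BC·BAA
    A ↦ BBA
    B ↦ BC
    C ↦ BAA

A->BBA, B->BC, C->BAA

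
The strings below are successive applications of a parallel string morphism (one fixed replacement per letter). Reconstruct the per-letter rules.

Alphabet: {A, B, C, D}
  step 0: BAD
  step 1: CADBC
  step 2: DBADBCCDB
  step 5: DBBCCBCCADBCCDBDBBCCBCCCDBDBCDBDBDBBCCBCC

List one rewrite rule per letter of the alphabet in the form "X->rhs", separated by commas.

A->AD, B->C, C->DB, D->BC

  step 1 ⇒ step 2: CADBC ⇒ DB·AD·BC·C·DB
    A ↦ AD
    B ↦ C
    C ↦ DB
    D ↦ BC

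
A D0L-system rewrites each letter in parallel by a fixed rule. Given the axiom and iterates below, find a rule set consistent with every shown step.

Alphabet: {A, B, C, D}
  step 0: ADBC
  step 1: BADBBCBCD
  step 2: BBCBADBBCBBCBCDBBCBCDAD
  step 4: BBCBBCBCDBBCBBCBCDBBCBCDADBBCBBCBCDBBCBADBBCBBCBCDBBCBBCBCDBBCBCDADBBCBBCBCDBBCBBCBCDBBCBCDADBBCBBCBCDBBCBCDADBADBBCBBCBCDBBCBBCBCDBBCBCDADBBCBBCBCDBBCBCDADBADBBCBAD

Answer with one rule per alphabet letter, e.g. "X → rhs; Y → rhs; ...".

A->B, B->BBC, C->BCD, D->AD

  step 1 ⇒ step 2: BADBBCBCD ⇒ BBC·B·AD·BBC·BBC·BCD·BBC·BCD·AD
    A ↦ B
    B ↦ BBC
    C ↦ BCD
    D ↦ AD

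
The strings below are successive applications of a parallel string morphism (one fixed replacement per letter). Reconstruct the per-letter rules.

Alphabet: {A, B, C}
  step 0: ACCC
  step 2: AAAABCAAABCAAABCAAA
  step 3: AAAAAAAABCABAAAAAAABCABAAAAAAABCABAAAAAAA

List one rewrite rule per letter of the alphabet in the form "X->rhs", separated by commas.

  step 2 ⇒ step 3: AAAABCAAABCAAABCAAA ⇒ AA·AA·AA·AA·BCA·BA·AA·AA·AA·BCA·BA·AA·AA·AA·BCA·BA·AA·AA·AA
    A ↦ AA
    B ↦ BCA
    C ↦ BA

A->AA, B->BCA, C->BA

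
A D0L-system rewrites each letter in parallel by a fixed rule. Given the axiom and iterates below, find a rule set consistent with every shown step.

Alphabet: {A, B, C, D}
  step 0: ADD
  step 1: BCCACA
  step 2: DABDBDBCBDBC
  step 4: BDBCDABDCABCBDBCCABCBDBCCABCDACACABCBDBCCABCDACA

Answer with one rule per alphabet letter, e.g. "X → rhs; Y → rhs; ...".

A->BC, B->DA, C->BD, D->CA

  step 1 ⇒ step 2: BCCACA ⇒ DA·BD·BD·BC·BD·BC
    A ↦ BC
    B ↦ DA
    C ↦ BD
  step 0 ⇒ step 1: ADD ⇒ BC·CA·CA
    D ↦ CA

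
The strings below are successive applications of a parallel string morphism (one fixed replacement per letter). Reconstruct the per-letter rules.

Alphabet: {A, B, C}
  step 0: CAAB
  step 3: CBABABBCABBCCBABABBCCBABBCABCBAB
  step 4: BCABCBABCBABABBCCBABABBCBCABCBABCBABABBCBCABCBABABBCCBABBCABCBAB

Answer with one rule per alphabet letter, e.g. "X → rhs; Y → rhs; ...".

  step 3 ⇒ step 4: CBABABBCABBCCBABABBCCBABBCABCBAB ⇒ BC·AB·CB·AB·CB·AB·AB·BC·CB·AB·AB·BC·BC·AB·CB·AB·CB·AB·AB·BC·BC·AB·CB·AB·AB·BC·CB·AB·BC·AB·CB·AB
    A ↦ CB
    B ↦ AB
    C ↦ BC

A->CB, B->AB, C->BC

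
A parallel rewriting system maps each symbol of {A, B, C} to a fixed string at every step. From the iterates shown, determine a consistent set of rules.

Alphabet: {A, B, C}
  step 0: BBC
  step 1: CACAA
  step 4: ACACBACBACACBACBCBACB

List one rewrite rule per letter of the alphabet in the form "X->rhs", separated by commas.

  step 0 ⇒ step 1: BBC ⇒ CA·CA·A
    B ↦ CA
    C ↦ A
    A ↦ CB  (constrained at step 1)

A->CB, B->CA, C->A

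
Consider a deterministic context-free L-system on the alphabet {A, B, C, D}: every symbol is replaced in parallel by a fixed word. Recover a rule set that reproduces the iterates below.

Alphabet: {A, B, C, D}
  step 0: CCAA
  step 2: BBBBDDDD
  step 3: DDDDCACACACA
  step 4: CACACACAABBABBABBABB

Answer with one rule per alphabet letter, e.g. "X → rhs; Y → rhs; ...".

A->BB, B->D, C->A, D->CA

  step 3 ⇒ step 4: DDDDCACACACA ⇒ CA·CA·CA·CA·A·BB·A·BB·A·BB·A·BB
    A ↦ BB
    C ↦ A
    D ↦ CA
  step 2 ⇒ step 3: BBBBDDDD ⇒ D·D·D·D·CA·CA·CA·CA
    B ↦ D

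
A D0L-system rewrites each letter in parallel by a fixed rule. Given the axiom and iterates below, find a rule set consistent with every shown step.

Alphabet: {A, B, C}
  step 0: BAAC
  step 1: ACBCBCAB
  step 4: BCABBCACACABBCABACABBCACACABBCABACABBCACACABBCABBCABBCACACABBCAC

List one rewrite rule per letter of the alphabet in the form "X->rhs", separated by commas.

A->BC, B->AC, C->AB

  step 0 ⇒ step 1: BAAC ⇒ AC·BC·BC·AB
    A ↦ BC
    B ↦ AC
    C ↦ AB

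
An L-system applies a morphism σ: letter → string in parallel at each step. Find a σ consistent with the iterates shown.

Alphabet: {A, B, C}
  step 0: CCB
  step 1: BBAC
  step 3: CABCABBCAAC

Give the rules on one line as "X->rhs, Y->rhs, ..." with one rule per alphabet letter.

A->CA, B->AC, C->B

  step 0 ⇒ step 1: CCB ⇒ B·B·AC
    B ↦ AC
    C ↦ B
    A ↦ CA  (constrained at step 1)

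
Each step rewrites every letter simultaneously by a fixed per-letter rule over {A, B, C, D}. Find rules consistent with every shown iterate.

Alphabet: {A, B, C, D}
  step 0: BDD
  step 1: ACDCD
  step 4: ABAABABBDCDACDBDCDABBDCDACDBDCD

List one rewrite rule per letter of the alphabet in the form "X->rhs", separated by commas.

  step 0 ⇒ step 1: BDD ⇒ A·CD·CD
    B ↦ A
    D ↦ CD
    A ↦ AB  (constrained at step 1)
    C ↦ BD  (constrained at step 1)

A->AB, B->A, C->BD, D->CD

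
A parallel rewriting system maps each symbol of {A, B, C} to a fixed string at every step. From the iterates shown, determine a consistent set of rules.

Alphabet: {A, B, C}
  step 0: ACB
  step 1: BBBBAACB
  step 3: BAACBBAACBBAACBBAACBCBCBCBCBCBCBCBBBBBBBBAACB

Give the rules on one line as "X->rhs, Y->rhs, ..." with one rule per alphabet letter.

A->BBB, B->CB, C->BAA

  step 0 ⇒ step 1: ACB ⇒ BBB·BAA·CB
    A ↦ BBB
    B ↦ CB
    C ↦ BAA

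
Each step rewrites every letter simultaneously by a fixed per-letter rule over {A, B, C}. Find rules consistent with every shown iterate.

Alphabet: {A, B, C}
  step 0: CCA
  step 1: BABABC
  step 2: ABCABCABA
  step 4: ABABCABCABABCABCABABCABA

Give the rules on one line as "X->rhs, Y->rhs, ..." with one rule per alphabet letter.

  step 1 ⇒ step 2: BABABC ⇒ A·BC·A·BC·A·BA
    A ↦ BC
    B ↦ A
    C ↦ BA

A->BC, B->A, C->BA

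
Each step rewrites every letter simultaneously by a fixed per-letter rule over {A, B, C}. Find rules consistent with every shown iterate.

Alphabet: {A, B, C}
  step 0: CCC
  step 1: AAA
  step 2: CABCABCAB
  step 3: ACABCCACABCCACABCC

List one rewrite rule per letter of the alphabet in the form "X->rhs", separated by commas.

  step 2 ⇒ step 3: CABCABCAB ⇒ A·CAB·CC·A·CAB·CC·A·CAB·CC
    A ↦ CAB
    B ↦ CC
    C ↦ A

A->CAB, B->CC, C->A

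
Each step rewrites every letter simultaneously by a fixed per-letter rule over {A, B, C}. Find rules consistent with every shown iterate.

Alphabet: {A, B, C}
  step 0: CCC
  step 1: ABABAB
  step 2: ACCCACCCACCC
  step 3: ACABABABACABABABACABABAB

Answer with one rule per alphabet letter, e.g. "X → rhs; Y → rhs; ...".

A->AC, B->CC, C->AB

  step 2 ⇒ step 3: ACCCACCCACCC ⇒ AC·AB·AB·AB·AC·AB·AB·AB·AC·AB·AB·AB
    A ↦ AC
    C ↦ AB
  step 1 ⇒ step 2: ABABAB ⇒ AC·CC·AC·CC·AC·CC
    B ↦ CC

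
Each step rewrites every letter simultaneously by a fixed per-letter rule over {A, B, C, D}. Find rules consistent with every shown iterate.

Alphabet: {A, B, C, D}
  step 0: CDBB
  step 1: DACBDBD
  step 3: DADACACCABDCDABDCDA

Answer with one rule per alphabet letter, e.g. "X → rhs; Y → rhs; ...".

A->CA, B->BD, C->DA, D->C

  step 0 ⇒ step 1: CDBB ⇒ DA·C·BD·BD
    B ↦ BD
    C ↦ DA
    D ↦ C
    A ↦ CA  (constrained at step 1)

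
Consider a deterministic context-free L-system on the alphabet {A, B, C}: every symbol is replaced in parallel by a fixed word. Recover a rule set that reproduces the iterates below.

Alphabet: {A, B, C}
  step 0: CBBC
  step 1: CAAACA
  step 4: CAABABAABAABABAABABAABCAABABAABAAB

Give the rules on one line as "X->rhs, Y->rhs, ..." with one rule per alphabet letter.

  step 0 ⇒ step 1: CBBC ⇒ CA·A·A·CA
    B ↦ A
    C ↦ CA
    A ↦ AB  (constrained at step 1)

A->AB, B->A, C->CA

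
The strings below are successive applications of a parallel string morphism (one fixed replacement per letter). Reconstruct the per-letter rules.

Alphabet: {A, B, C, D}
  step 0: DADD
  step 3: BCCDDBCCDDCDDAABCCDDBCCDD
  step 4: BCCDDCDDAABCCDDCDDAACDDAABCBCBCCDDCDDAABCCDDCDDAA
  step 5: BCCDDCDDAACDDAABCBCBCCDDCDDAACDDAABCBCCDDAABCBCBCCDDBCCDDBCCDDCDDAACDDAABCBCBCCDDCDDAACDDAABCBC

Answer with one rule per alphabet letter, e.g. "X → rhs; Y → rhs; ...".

A->BC, B->BC, C->CDD, D->A

  step 4 ⇒ step 5: BCCDDCDDAABCCDDCDDAACDDAABCBCBCCDDCDDAABCCDDCDDAA ⇒ BC·CDD·CDD·A·A·CDD·A·A·BC·BC·BC·CDD·CDD·A·A·CDD·A·A·BC·BC·CDD·A·A·BC·BC·BC·CDD·BC·CDD·BC·CDD·CDD·A·A·CDD·A·A·BC·BC·BC·CDD·CDD·A·A·CDD·A·A·BC·BC
    A ↦ BC
    B ↦ BC
    C ↦ CDD
    D ↦ A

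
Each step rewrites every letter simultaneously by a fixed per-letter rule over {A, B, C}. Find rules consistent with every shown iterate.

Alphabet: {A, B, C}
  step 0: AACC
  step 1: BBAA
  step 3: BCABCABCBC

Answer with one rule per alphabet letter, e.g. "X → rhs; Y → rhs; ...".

A->B, B->BC, C->A

  step 0 ⇒ step 1: AACC ⇒ B·B·A·A
    A ↦ B
    C ↦ A
    B ↦ BC  (constrained at step 1)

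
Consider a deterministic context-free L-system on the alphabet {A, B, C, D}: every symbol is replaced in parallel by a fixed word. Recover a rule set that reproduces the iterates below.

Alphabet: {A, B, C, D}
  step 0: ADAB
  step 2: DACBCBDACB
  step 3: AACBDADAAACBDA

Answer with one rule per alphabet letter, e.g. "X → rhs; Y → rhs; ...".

A->CB, B->A, C->D, D->AA

  step 2 ⇒ step 3: DACBCBDACB ⇒ AA·CB·D·A·D·A·AA·CB·D·A
    A ↦ CB
    B ↦ A
    C ↦ D
    D ↦ AA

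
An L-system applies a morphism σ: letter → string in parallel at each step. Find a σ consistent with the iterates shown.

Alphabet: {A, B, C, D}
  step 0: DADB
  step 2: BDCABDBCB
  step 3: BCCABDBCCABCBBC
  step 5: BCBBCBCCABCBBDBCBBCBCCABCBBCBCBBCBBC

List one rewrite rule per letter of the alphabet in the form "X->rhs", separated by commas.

A->D, B->BC, C->B, D->CA

  step 2 ⇒ step 3: BDCABDBCB ⇒ BC·CA·B·D·BC·CA·BC·B·BC
    A ↦ D
    B ↦ BC
    C ↦ B
    D ↦ CA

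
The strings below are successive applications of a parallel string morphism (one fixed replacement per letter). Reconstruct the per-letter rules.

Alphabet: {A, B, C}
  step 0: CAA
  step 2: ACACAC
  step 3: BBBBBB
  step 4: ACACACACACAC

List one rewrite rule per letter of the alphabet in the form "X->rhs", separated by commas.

  step 3 ⇒ step 4: BBBBBB ⇒ AC·AC·AC·AC·AC·AC
    B ↦ AC
  step 2 ⇒ step 3: ACACAC ⇒ B·B·B·B·B·B
    A ↦ B
  step 2 ⇒ step 3: ACACAC ⇒ B·B·B·B·B·B
    C ↦ B

A->B, B->AC, C->B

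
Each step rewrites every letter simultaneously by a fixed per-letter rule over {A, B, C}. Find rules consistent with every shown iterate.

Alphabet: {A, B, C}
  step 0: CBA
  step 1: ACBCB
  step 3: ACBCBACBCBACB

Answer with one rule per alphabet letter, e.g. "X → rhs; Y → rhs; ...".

  step 0 ⇒ step 1: CBA ⇒ A·CB·CB
    A ↦ CB
    B ↦ CB
    C ↦ A

A->CB, B->CB, C->A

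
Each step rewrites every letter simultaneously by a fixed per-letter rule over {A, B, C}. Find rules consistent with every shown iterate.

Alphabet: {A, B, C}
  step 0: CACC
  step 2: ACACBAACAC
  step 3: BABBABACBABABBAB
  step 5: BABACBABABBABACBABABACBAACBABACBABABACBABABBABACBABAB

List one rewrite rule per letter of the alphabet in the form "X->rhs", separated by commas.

  step 2 ⇒ step 3: ACACBAACAC ⇒ BA·B·BA·B·AC·BA·BA·B·BA·B
    A ↦ BA
    B ↦ AC
    C ↦ B

A->BA, B->AC, C->B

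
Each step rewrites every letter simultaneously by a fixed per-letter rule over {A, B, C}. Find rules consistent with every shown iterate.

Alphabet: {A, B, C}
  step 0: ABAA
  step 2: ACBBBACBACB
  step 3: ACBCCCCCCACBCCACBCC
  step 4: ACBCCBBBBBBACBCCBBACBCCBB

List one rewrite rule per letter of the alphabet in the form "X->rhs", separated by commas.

A->AC, B->CC, C->B

  step 3 ⇒ step 4: ACBCCCCCCACBCCACBCC ⇒ AC·B·CC·B·B·B·B·B·B·AC·B·CC·B·B·AC·B·CC·B·B
    A ↦ AC
    B ↦ CC
    C ↦ B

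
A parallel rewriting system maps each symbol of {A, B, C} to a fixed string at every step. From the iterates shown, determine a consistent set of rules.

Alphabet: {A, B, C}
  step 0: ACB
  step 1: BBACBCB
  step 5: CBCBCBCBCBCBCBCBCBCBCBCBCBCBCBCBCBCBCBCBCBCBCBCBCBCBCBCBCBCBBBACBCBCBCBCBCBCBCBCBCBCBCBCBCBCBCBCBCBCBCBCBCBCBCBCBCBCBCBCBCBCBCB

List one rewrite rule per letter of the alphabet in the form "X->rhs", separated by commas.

A->BBA, B->CB, C->CB

  step 0 ⇒ step 1: ACB ⇒ BBA·CB·CB
    A ↦ BBA
    B ↦ CB
    C ↦ CB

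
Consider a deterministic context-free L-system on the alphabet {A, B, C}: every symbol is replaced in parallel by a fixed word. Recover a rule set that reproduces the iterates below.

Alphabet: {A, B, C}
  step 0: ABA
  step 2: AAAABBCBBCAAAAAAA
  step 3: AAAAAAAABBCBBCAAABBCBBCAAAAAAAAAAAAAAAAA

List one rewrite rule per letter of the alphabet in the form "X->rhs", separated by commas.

  step 2 ⇒ step 3: AAAABBCBBCAAAAAAA ⇒ AA·AA·AA·AA·BBC·BBC·AAA·BBC·BBC·AAA·AA·AA·AA·AA·AA·AA·AA
    A ↦ AA
    B ↦ BBC
    C ↦ AAA

A->AA, B->BBC, C->AAA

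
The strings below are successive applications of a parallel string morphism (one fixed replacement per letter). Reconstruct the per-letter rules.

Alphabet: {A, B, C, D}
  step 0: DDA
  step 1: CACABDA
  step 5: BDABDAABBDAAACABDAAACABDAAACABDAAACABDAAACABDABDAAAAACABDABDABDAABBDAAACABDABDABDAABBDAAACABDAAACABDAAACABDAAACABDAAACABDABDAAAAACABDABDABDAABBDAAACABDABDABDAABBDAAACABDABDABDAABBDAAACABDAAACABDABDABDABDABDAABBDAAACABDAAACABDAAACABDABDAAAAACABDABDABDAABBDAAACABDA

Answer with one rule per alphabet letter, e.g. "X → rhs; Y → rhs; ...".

  step 0 ⇒ step 1: DDA ⇒ CA·CA·BDA
    A ↦ BDA
    D ↦ CA
    B ↦ AA  (constrained at step 1)
    C ↦ AB  (constrained at step 1)

A->BDA, B->AA, C->AB, D->CA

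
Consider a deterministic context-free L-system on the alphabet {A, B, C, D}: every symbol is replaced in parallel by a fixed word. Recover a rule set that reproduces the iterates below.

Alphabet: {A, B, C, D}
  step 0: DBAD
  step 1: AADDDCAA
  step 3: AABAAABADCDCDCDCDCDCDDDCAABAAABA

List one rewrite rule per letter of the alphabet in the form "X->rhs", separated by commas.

  step 0 ⇒ step 1: DBAD ⇒ AA·DD·DC·AA
    A ↦ DC
    B ↦ DD
    D ↦ AA
    C ↦ BA  (constrained at step 1)

A->DC, B->DD, C->BA, D->AA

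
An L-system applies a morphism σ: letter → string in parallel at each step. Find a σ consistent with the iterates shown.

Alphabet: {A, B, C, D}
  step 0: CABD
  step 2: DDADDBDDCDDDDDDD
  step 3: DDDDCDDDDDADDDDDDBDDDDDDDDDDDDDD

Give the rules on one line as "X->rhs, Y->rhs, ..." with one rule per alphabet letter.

  step 2 ⇒ step 3: DDADDBDDCDDDDDDD ⇒ DD·DD·CD·DD·DD·AD·DD·DD·DB·DD·DD·DD·DD·DD·DD·DD
    A ↦ CD
    B ↦ AD
    C ↦ DB
    D ↦ DD

A->CD, B->AD, C->DB, D->DD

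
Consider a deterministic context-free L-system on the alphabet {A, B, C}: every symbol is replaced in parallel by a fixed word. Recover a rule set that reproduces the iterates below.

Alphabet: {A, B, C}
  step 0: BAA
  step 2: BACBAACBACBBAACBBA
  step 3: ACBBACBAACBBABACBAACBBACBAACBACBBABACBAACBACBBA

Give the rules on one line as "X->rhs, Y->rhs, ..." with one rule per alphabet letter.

A->BA, B->ACB, C->CBA

  step 2 ⇒ step 3: BACBAACBACBBAACBBA ⇒ ACB·BA·CBA·ACB·BA·BA·CBA·ACB·BA·CBA·ACB·ACB·BA·BA·CBA·ACB·ACB·BA
    A ↦ BA
    B ↦ ACB
    C ↦ CBA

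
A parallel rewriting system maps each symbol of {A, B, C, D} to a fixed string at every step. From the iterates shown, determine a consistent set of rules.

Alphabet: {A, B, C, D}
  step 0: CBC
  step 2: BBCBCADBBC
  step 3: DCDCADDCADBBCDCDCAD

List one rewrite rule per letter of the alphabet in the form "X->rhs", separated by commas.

  step 2 ⇒ step 3: BBCBCADBBC ⇒ DC·DC·AD·DC·AD·B·BC·DC·DC·AD
    A ↦ B
    B ↦ DC
    C ↦ AD
    D ↦ BC

A->B, B->DC, C->AD, D->BC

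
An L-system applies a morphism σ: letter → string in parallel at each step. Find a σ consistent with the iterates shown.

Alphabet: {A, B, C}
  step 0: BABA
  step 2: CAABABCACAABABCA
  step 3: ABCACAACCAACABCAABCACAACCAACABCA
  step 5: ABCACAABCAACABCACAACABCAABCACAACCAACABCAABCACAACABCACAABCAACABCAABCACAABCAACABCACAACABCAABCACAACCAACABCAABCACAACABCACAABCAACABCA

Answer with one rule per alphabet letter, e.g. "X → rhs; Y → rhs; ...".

  step 2 ⇒ step 3: CAABABCACAABABCA ⇒ AB·CA·CA·AC·CA·AC·AB·CA·AB·CA·CA·AC·CA·AC·AB·CA
    A ↦ CA
    B ↦ AC
    C ↦ AB

A->CA, B->AC, C->AB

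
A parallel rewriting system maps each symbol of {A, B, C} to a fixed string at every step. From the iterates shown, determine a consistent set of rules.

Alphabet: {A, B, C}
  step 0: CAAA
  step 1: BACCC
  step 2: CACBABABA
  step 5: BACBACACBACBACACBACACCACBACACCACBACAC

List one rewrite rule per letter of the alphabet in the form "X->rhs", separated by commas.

  step 1 ⇒ step 2: BACCC ⇒ CA·C·BA·BA·BA
    A ↦ C
    B ↦ CA
    C ↦ BA

A->C, B->CA, C->BA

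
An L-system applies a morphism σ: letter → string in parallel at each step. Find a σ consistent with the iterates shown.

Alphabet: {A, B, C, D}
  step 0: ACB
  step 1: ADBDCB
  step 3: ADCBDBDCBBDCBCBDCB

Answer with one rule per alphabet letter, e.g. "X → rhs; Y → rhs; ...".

  step 0 ⇒ step 1: ACB ⇒ AD·BD·CB
    A ↦ AD
    B ↦ CB
    C ↦ BD
    D ↦ C  (constrained at step 1)

A->AD, B->CB, C->BD, D->C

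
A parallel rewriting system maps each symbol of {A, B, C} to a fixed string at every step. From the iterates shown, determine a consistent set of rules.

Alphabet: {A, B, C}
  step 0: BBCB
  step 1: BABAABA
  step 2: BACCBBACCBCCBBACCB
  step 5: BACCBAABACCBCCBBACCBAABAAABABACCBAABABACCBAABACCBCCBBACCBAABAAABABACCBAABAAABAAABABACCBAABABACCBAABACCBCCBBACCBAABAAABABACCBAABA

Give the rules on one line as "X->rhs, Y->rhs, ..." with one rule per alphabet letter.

  step 1 ⇒ step 2: BABAABA ⇒ BA·CCB·BA·CCB·CCB·BA·CCB
    A ↦ CCB
    B ↦ BA
  step 0 ⇒ step 1: BBCB ⇒ BA·BA·A·BA
    C ↦ A

A->CCB, B->BA, C->A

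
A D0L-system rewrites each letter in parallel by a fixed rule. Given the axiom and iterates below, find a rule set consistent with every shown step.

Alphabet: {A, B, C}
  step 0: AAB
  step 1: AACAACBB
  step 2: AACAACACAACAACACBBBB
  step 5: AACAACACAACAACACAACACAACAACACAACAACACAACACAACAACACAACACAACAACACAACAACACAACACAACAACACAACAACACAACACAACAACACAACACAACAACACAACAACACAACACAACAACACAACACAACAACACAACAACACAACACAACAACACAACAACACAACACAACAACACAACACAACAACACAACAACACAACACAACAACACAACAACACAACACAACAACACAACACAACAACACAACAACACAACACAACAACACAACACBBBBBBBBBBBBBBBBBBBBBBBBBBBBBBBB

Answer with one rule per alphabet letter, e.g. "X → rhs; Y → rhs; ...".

A->AAC, B->BB, C->AC

  step 1 ⇒ step 2: AACAACBB ⇒ AAC·AAC·AC·AAC·AAC·AC·BB·BB
    A ↦ AAC
    B ↦ BB
    C ↦ AC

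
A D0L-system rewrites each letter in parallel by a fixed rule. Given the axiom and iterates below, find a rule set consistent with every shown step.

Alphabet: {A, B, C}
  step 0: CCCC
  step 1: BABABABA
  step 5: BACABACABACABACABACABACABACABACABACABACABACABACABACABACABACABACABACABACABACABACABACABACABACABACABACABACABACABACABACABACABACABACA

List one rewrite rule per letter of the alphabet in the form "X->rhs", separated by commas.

A->CA, B->BA, C->BA

  step 0 ⇒ step 1: CCCC ⇒ BA·BA·BA·BA
    C ↦ BA
    A ↦ CA  (constrained at step 1)
    B ↦ BA  (constrained at step 1)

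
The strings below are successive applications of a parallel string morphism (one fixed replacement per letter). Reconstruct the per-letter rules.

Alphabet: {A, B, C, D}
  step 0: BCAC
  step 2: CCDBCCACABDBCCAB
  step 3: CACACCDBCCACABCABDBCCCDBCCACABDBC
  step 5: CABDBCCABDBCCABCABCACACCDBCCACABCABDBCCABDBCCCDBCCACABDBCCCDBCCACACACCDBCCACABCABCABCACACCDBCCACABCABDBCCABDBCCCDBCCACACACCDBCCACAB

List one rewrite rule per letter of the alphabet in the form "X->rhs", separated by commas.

  step 2 ⇒ step 3: CCDBCCACABDBCCAB ⇒ CA·CA·CC·DBC·CA·CA·B·CA·B·DBC·CC·DBC·CA·CA·B·DBC
    A ↦ B
    B ↦ DBC
    C ↦ CA
    D ↦ CC

A->B, B->DBC, C->CA, D->CC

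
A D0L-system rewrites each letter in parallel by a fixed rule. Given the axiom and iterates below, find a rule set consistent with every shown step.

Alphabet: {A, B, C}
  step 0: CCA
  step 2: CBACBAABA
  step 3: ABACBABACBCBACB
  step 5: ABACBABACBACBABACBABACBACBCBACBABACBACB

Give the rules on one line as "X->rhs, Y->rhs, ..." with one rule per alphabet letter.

A->CB, B->A, C->AB

  step 2 ⇒ step 3: CBACBAABA ⇒ AB·A·CB·AB·A·CB·CB·A·CB
    A ↦ CB
    B ↦ A
    C ↦ AB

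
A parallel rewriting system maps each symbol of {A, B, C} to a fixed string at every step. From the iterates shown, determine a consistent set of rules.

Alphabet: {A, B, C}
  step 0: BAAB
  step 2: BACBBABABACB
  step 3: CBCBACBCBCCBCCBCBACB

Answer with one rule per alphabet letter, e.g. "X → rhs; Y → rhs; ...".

  step 2 ⇒ step 3: BACBBABABACB ⇒ CB·C·BA·CB·CB·C·CB·C·CB·C·BA·CB
    A ↦ C
    B ↦ CB
    C ↦ BA

A->C, B->CB, C->BA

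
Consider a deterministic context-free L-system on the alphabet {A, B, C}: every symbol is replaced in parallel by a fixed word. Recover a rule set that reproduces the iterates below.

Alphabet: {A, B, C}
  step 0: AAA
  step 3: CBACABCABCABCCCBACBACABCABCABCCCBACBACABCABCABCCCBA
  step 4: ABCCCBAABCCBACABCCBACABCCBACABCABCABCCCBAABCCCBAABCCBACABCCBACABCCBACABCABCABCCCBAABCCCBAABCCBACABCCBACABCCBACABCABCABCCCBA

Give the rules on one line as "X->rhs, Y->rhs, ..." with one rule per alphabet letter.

A->CBA, B->C, C->ABC

  step 3 ⇒ step 4: CBACABCABCABCCCBACBACABCABCABCCCBACBACABCABCABCCCBA ⇒ ABC·C·CBA·ABC·CBA·C·ABC·CBA·C·ABC·CBA·C·ABC·ABC·ABC·C·CBA·ABC·C·CBA·ABC·CBA·C·ABC·CBA·C·ABC·CBA·C·ABC·ABC·ABC·C·CBA·ABC·C·CBA·ABC·CBA·C·ABC·CBA·C·ABC·CBA·C·ABC·ABC·ABC·C·CBA
    A ↦ CBA
    B ↦ C
    C ↦ ABC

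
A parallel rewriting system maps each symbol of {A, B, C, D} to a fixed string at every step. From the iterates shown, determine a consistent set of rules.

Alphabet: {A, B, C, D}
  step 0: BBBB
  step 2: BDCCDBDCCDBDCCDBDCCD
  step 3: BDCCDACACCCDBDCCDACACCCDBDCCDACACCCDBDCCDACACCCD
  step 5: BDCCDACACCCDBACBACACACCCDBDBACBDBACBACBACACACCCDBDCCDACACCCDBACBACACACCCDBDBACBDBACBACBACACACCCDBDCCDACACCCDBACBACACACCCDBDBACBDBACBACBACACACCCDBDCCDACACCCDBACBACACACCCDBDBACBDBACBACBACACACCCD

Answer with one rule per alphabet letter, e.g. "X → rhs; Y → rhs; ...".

  step 2 ⇒ step 3: BDCCDBDCCDBDCCDBDCCD ⇒ BD·CCD·AC·AC·CCD·BD·CCD·AC·AC·CCD·BD·CCD·AC·AC·CCD·BD·CCD·AC·AC·CCD
    B ↦ BD
    C ↦ AC
    D ↦ CCD
    A ↦ B  (constrained at step 3)

A->B, B->BD, C->AC, D->CCD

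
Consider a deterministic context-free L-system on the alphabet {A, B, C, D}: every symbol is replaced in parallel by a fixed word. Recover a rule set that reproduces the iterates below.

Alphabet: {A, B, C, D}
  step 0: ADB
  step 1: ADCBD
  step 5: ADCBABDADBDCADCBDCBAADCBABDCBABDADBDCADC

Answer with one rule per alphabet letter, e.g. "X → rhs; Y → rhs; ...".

A->AD, B->BD, C->BA, D->C

  step 0 ⇒ step 1: ADB ⇒ AD·C·BD
    A ↦ AD
    B ↦ BD
    D ↦ C
    C ↦ BA  (constrained at step 1)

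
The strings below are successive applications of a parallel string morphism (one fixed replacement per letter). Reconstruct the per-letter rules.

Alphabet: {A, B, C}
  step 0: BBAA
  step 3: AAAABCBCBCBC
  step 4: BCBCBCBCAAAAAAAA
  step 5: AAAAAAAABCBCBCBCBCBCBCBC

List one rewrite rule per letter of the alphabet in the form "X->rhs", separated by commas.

  step 4 ⇒ step 5: BCBCBCBCAAAAAAAA ⇒ A·A·A·A·A·A·A·A·BC·BC·BC·BC·BC·BC·BC·BC
    A ↦ BC
    B ↦ A
    C ↦ A

A->BC, B->A, C->A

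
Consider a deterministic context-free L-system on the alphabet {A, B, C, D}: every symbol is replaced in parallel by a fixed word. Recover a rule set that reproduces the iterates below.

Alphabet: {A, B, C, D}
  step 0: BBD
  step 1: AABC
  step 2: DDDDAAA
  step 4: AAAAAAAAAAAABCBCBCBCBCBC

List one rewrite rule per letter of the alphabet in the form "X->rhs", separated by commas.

A->DD, B->A, C->AA, D->BC

  step 1 ⇒ step 2: AABC ⇒ DD·DD·A·AA
    A ↦ DD
    B ↦ A
    C ↦ AA
  step 0 ⇒ step 1: BBD ⇒ A·A·BC
    D ↦ BC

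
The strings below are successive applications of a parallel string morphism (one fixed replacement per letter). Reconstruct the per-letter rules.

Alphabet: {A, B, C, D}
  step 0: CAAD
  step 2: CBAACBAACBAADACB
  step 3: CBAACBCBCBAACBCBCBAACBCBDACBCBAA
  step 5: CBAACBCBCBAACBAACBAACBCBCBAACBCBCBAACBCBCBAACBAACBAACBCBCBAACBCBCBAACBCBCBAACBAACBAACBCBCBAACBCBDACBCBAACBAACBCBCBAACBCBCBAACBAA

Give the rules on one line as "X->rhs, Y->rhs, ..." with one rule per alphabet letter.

A->CB, B->AA, C->CB, D->DA

  step 2 ⇒ step 3: CBAACBAACBAADACB ⇒ CB·AA·CB·CB·CB·AA·CB·CB·CB·AA·CB·CB·DA·CB·CB·AA
    A ↦ CB
    B ↦ AA
    C ↦ CB
    D ↦ DA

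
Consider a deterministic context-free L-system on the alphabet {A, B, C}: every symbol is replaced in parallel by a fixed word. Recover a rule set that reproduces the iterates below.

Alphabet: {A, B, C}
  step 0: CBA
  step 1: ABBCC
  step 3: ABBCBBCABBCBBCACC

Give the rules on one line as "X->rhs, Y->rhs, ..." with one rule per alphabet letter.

  step 0 ⇒ step 1: CBA ⇒ A·BBC·C
    A ↦ C
    B ↦ BBC
    C ↦ A

A->C, B->BBC, C->A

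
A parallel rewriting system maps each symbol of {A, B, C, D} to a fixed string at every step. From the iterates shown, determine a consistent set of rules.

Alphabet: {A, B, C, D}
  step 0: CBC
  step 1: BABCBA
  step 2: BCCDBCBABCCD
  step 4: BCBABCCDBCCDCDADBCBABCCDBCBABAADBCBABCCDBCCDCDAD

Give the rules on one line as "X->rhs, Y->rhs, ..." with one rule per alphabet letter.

  step 1 ⇒ step 2: BABCBA ⇒ BC·CD·BC·BA·BC·CD
    A ↦ CD
    B ↦ BC
    C ↦ BA
    D ↦ AD  (constrained at step 2)

A->CD, B->BC, C->BA, D->AD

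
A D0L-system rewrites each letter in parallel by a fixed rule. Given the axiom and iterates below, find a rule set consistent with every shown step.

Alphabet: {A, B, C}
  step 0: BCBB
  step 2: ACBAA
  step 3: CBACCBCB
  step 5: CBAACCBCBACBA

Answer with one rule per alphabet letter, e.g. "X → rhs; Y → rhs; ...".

  step 2 ⇒ step 3: ACBAA ⇒ CB·A·C·CB·CB
    A ↦ CB
    B ↦ C
    C ↦ A

A->CB, B->C, C->A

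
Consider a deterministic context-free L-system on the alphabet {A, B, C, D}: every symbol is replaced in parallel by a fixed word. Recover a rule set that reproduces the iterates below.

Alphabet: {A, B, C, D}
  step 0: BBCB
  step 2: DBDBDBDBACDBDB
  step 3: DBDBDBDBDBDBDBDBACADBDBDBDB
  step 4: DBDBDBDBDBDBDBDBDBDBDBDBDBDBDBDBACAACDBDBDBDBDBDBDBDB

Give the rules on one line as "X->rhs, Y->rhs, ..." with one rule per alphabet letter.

  step 3 ⇒ step 4: DBDBDBDBDBDBDBDBACADBDBDBDB ⇒ DB·DB·DB·DB·DB·DB·DB·DB·DB·DB·DB·DB·DB·DB·DB·DB·AC·A·AC·DB·DB·DB·DB·DB·DB·DB·DB
    A ↦ AC
    B ↦ DB
    C ↦ A
    D ↦ DB

A->AC, B->DB, C->A, D->DB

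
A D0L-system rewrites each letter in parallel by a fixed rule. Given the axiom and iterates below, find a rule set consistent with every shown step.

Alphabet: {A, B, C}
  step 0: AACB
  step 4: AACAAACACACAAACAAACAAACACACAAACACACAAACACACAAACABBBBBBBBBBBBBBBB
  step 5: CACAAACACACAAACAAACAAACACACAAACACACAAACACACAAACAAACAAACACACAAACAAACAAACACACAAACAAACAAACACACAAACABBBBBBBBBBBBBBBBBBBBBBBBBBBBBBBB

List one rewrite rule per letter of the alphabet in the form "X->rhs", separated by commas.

A->CA, B->BB, C->AA

  step 4 ⇒ step 5: AACAAACACACAAACAAACAAACACACAAACACACAAACACACAAACABBBBBBBBBBBBBBBB ⇒ CA·CA·AA·CA·CA·CA·AA·CA·AA·CA·AA·CA·CA·CA·AA·CA·CA·CA·AA·CA·CA·CA·AA·CA·AA·CA·AA·CA·CA·CA·AA·CA·AA·CA·AA·CA·CA·CA·AA·CA·AA·CA·AA·CA·CA·CA·AA·CA·BB·BB·BB·BB·BB·BB·BB·BB·BB·BB·BB·BB·BB·BB·BB·BB
    A ↦ CA
    B ↦ BB
    C ↦ AA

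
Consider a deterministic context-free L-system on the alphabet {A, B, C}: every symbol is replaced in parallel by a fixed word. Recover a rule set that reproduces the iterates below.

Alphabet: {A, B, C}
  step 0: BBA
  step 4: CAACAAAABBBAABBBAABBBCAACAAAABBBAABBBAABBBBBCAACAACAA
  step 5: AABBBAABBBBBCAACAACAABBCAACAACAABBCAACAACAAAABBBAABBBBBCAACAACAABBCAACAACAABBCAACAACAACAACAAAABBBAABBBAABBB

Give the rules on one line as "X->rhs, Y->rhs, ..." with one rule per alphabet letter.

  step 4 ⇒ step 5: CAACAAAABBBAABBBAABBBCAACAAAABBBAABBBAABBBBBCAACAACAA ⇒ AAB·B·B·AAB·B·B·B·B·CAA·CAA·CAA·B·B·CAA·CAA·CAA·B·B·CAA·CAA·CAA·AAB·B·B·AAB·B·B·B·B·CAA·CAA·CAA·B·B·CAA·CAA·CAA·B·B·CAA·CAA·CAA·CAA·CAA·AAB·B·B·AAB·B·B·AAB·B·B
    A ↦ B
    B ↦ CAA
    C ↦ AAB

A->B, B->CAA, C->AAB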